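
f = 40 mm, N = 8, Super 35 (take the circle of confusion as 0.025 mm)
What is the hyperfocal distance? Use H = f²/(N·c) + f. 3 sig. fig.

8.04 m

Hyperfocal distance H = f²/(N·c) + f = 40²/(8 × 0.025) + 40 = 1600/0.2 + 40 ≈ 8040.0 mm ≈ 8.04 m.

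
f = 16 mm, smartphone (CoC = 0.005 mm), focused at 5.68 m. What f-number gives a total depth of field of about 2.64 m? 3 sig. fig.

Write h = H − f = f²/(N·c). The thin-lens limits are Dn = s·h/(h + (s−f)) and Df = s·h/(h − (s−f)), so DoF = Df − Dn = 2·s·(s−f)·h / (h² − (s−f)²).
That is a quadratic in h: DoF·h² − 2·s·(s−f)·h − DoF·(s−f)² = 0 ⇒ h = (s−f)·(s + √(s² + DoF²)) / DoF = 5664 × (5680 + √(5680² + 2640²)) / 2640 = 5664 × (5680 + 6263.55) / 2640 ≈ 25624 mm.
Then N = f²/(c·h) = 16² / (0.005 × 25624) = 256 / 128.12 ≈ 2.00.

f/2.00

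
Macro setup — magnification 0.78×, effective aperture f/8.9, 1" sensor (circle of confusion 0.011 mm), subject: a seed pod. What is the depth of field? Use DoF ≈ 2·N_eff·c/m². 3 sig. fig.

At magnification m, DoF ≈ 2·N_eff·c/m² = 2 × 8.9 × 0.011 / 0.78² = 0.1958 / 0.6084 ≈ 0.322 mm.

0.322 mm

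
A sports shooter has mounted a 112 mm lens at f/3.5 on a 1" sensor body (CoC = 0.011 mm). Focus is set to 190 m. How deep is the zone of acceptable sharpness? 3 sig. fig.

335 m

Hyperfocal distance H = f²/(N·c) + f = 112²/(3.5 × 0.011) + 112 = 12544/0.0385 + 112 ≈ 325930.2 mm ≈ 325.9 m.
Near limit Dn = s·(H − f)/(H + s − 2f) = 190000 × (325930.2 − 112) / (325930.2 + 190000 − 2 × 112) = 190000 × 325818.2 / 515706.2 ≈ 120040 mm.
Far limit Df = s·(H − f)/(H − s) = 190000 × (325930.2 − 112) / (325930.2 − 190000) = 190000 × 325818.2 / 135930.2 ≈ 455421 mm.
Depth of field = Df − Dn = 455421 − 120040 ≈ 335381 mm ≈ 335 m.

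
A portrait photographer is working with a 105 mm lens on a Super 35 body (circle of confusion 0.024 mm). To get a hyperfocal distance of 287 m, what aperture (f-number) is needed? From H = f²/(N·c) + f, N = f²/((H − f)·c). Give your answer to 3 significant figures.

f/1.60

Rearrange H = f²/(N·c) + f for N: N = f² / ((H − f)·c).
N = 105² / ((287000 − 105) × 0.024) = 11025 / 6885 ≈ 1.60.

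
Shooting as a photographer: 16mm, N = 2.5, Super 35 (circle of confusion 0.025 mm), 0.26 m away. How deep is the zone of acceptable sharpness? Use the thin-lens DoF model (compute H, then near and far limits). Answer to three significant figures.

Hyperfocal distance H = f²/(N·c) + f = 16²/(2.5 × 0.025) + 16 = 256/0.0625 + 16 ≈ 4112.0 mm ≈ 4.112 m.
Near limit Dn = s·(H − f)/(H + s − 2f) = 260 × (4112.0 − 16) / (4112.0 + 260 − 2 × 16) = 260 × 4096.0 / 4340.0 ≈ 245.382 mm.
Far limit Df = s·(H − f)/(H − s) = 260 × (4112.0 − 16) / (4112.0 − 260) = 260 × 4096.0 / 3852.0 ≈ 276.469 mm.
Depth of field = Df − Dn = 276.469 − 245.382 ≈ 31.087 mm.

31.1 mm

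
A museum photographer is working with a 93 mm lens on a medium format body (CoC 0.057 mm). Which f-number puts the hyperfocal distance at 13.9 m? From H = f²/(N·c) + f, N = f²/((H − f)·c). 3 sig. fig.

Rearrange H = f²/(N·c) + f for N: N = f² / ((H − f)·c).
N = 93² / ((13900 − 93) × 0.057) = 8649 / 787.0 ≈ 11.

f/11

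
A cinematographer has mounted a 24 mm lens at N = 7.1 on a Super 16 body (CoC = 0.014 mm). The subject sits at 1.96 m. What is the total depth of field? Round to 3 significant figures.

Hyperfocal distance H = f²/(N·c) + f = 24²/(7.1 × 0.014) + 24 = 576/0.0994 + 24 ≈ 5818.8 mm ≈ 5.819 m.
Near limit Dn = s·(H − f)/(H + s − 2f) = 1960 × (5818.8 − 24) / (5818.8 + 1960 − 2 × 24) = 1960 × 5794.8 / 7730.8 ≈ 1469.2 mm.
Far limit Df = s·(H − f)/(H − s) = 1960 × (5818.8 − 24) / (5818.8 − 1960) = 1960 × 5794.8 / 3858.8 ≈ 2943.4 mm.
Depth of field = Df − Dn = 2943.4 − 1469.2 ≈ 1474.2 mm ≈ 1.47 m.

1.47 m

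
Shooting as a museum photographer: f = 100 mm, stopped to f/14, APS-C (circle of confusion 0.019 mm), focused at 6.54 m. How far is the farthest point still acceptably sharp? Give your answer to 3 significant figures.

Hyperfocal distance H = f²/(N·c) + f = 100²/(14 × 0.019) + 100 = 10000/0.266 + 100 ≈ 37694.0 mm ≈ 37.69 m.
Far limit Df = s·(H − f)/(H − s) = 6540 × (37694.0 − 100) / (37694.0 − 6540) = 6540 × 37594.0 / 31154.0 ≈ 7891.9 mm ≈ 7.89 m.

7.89 m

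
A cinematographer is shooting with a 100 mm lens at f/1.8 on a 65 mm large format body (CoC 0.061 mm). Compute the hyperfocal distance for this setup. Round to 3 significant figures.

91.2 m

Hyperfocal distance H = f²/(N·c) + f = 100²/(1.8 × 0.061) + 100 = 10000/0.1098 + 100 ≈ 91174.7 mm ≈ 91.2 m.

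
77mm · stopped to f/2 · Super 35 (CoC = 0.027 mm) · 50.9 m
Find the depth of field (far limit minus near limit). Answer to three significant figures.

Hyperfocal distance H = f²/(N·c) + f = 77²/(2 × 0.027) + 77 = 5929/0.054 + 77 ≈ 109873.3 mm ≈ 109.9 m.
Near limit Dn = s·(H − f)/(H + s − 2f) = 50900 × (109873.3 − 77) / (109873.3 + 50900 − 2 × 77) = 50900 × 109796.3 / 160619.3 ≈ 34794 mm.
Far limit Df = s·(H − f)/(H − s) = 50900 × (109873.3 − 77) / (109873.3 − 50900) = 50900 × 109796.3 / 58973.3 ≈ 94765 mm.
Depth of field = Df − Dn = 94765 − 34794 ≈ 59971 mm ≈ 60.0 m.

60.0 m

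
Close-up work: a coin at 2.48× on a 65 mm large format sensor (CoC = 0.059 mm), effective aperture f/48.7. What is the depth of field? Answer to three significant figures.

At magnification m, DoF ≈ 2·N_eff·c/m² = 2 × 48.7 × 0.059 / 2.48² = 5.747 / 6.15 ≈ 0.934 mm.

0.934 mm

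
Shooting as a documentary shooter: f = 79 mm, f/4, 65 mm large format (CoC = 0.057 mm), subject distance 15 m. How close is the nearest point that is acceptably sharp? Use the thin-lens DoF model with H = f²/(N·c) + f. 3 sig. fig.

Hyperfocal distance H = f²/(N·c) + f = 79²/(4 × 0.057) + 79 = 6241/0.228 + 79 ≈ 27451.8 mm ≈ 27.45 m.
Near limit Dn = s·(H − f)/(H + s − 2f) = 15000 × (27451.8 − 79) / (27451.8 + 15000 − 2 × 79) = 15000 × 27372.8 / 42293.8 ≈ 9708.1 mm ≈ 9.71 m.

9.71 m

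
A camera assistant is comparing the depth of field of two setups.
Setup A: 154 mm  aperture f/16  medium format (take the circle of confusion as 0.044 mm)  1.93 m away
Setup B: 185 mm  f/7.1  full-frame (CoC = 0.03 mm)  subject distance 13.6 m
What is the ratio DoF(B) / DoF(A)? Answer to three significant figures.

Setup A: H = 154²/(16×0.044) + 154 ≈ 33841.5 mm; DoF = Df − Dn = 2037.41 − 1833.35 ≈ 204.06 mm.
Setup B: H = 185²/(7.1×0.03) + 185 ≈ 160865.8 mm; DoF = Df − Dn = 14838.9 − 12552.0 ≈ 2286.9 mm.
Ratio = 2286.9 / 204.06 ≈ 11.2.

11.2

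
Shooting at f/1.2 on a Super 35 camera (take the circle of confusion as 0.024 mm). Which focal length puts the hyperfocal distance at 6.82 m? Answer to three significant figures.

From H = f²/(N·c) + f, with f ≪ H: f ≈ √(H·N·c) = √(6820 × 1.2 × 0.024) = √196.42 ≈ 14.01 mm.
The +f correction barely moves this — solving exactly, f² + N·c·f − N·c·H = 0 ⇒ f = (−N·c + √((N·c)² + 4·N·c·H))/2 = (−0.0288 + √785.66)/2 ≈ 14.000 mm, so f ≈ 14.0 mm.

14.0 mm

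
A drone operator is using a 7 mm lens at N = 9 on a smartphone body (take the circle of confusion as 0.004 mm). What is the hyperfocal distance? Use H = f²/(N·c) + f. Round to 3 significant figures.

Hyperfocal distance H = f²/(N·c) + f = 7²/(9 × 0.004) + 7 = 49/0.036 + 7 ≈ 1368.1 mm ≈ 1.37 m.

1.37 m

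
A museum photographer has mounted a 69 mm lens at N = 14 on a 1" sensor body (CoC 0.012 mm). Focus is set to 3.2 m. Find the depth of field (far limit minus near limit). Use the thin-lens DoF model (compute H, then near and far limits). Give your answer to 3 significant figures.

Hyperfocal distance H = f²/(N·c) + f = 69²/(14 × 0.012) + 69 = 4761/0.168 + 69 ≈ 28408.3 mm ≈ 28.41 m.
Near limit Dn = s·(H − f)/(H + s − 2f) = 3200 × (28408.3 − 69) / (28408.3 + 3200 − 2 × 69) = 3200 × 28339.3 / 31470.3 ≈ 2881.63 mm.
Far limit Df = s·(H − f)/(H − s) = 3200 × (28408.3 − 69) / (28408.3 − 3200) = 3200 × 28339.3 / 25208.3 ≈ 3597.46 mm.
Depth of field = Df − Dn = 3597.46 − 2881.63 ≈ 715.83 mm ≈ 0.716 m.

0.716 m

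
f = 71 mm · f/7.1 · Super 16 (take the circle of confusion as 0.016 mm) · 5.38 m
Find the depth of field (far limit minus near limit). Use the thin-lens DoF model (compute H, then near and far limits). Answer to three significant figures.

Hyperfocal distance H = f²/(N·c) + f = 71²/(7.1 × 0.016) + 71 = 5041/0.1136 + 71 ≈ 44446.0 mm ≈ 44.45 m.
Near limit Dn = s·(H − f)/(H + s − 2f) = 5380 × (44446.0 − 71) / (44446.0 + 5380 − 2 × 71) = 5380 × 44375.0 / 49684.0 ≈ 4805.1 mm.
Far limit Df = s·(H − f)/(H − s) = 5380 × (44446.0 − 71) / (44446.0 − 5380) = 5380 × 44375.0 / 39066.0 ≈ 6111.1 mm.
Depth of field = Df − Dn = 6111.1 − 4805.1 ≈ 1306.0 mm ≈ 1.31 m.

1.31 m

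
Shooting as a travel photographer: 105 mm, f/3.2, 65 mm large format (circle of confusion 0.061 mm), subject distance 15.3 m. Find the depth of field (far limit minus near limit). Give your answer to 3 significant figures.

Hyperfocal distance H = f²/(N·c) + f = 105²/(3.2 × 0.061) + 105 = 11025/0.1952 + 105 ≈ 56585.5 mm ≈ 56.59 m.
Near limit Dn = s·(H − f)/(H + s − 2f) = 15300 × (56585.5 − 105) / (56585.5 + 15300 − 2 × 105) = 15300 × 56480.5 / 71675.5 ≈ 12056.4 mm.
Far limit Df = s·(H − f)/(H − s) = 15300 × (56585.5 − 105) / (56585.5 − 15300) = 15300 × 56480.5 / 41285.5 ≈ 20931.1 mm.
Depth of field = Df − Dn = 20931.1 − 12056.4 ≈ 8874.7 mm ≈ 8.87 m.

8.87 m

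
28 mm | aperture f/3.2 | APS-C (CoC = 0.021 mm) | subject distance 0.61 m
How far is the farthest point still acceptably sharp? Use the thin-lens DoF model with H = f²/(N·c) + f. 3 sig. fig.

Hyperfocal distance H = f²/(N·c) + f = 28²/(3.2 × 0.021) + 28 = 784/0.0672 + 28 ≈ 11694.7 mm ≈ 11.69 m.
Far limit Df = s·(H − f)/(H − s) = 610 × (11694.7 − 28) / (11694.7 − 610) = 610 × 11666.7 / 11084.7 ≈ 642.03 mm ≈ 0.642 m.

0.642 m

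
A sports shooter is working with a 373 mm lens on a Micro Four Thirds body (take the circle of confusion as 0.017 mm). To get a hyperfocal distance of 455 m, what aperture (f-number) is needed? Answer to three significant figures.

Rearrange H = f²/(N·c) + f for N: N = f² / ((H − f)·c).
N = 373² / ((455000 − 373) × 0.017) = 139129 / 7729 ≈ 18.

f/18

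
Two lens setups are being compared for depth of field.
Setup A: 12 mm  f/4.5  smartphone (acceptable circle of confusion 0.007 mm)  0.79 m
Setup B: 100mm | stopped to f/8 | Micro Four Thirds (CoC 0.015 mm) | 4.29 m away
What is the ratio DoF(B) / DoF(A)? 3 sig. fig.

Setup A: H = 12²/(4.5×0.007) + 12 ≈ 4583.4 mm; DoF = Df − Dn = 952.02 − 675.11 ≈ 276.91 mm.
Setup B: H = 100²/(8×0.015) + 100 ≈ 83433.3 mm; DoF = Df − Dn = 4517.12 − 4084.63 ≈ 432.49 mm.
Ratio = 432.49 / 276.91 ≈ 1.56.

1.56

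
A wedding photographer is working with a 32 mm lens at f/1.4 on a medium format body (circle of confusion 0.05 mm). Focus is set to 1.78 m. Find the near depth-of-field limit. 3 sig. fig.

Hyperfocal distance H = f²/(N·c) + f = 32²/(1.4 × 0.05) + 32 = 1024/0.07 + 32 ≈ 14660.6 mm ≈ 14.66 m.
Near limit Dn = s·(H − f)/(H + s − 2f) = 1780 × (14660.6 − 32) / (14660.6 + 1780 − 2 × 32) = 1780 × 14628.6 / 16376.6 ≈ 1590.0 mm ≈ 1.59 m.

1.59 m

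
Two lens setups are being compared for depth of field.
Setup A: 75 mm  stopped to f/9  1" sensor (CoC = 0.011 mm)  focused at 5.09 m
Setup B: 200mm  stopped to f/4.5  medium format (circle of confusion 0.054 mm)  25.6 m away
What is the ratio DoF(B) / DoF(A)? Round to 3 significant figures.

8.94

Setup A: H = 75²/(9×0.011) + 75 ≈ 56893.2 mm; DoF = Df − Dn = 5582.76 − 4677.17 ≈ 905.59 mm.
Setup B: H = 200²/(4.5×0.054) + 200 ≈ 164809.1 mm; DoF = Df − Dn = 30271.0 − 22177.8 ≈ 8093.2 mm.
Ratio = 8093.2 / 905.59 ≈ 8.94.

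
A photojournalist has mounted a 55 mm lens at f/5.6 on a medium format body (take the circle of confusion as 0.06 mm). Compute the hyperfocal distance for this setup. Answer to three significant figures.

9.06 m

Hyperfocal distance H = f²/(N·c) + f = 55²/(5.6 × 0.06) + 55 = 3025/0.336 + 55 ≈ 9058.0 mm ≈ 9.06 m.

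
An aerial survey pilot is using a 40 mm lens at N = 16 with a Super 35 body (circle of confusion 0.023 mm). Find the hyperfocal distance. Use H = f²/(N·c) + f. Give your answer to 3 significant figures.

Hyperfocal distance H = f²/(N·c) + f = 40²/(16 × 0.023) + 40 = 1600/0.368 + 40 ≈ 4387.8 mm ≈ 4.39 m.

4.39 m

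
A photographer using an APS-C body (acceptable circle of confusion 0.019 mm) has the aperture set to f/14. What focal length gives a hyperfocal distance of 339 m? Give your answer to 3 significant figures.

300 mm

From H = f²/(N·c) + f, with f ≪ H: f ≈ √(H·N·c) = √(339000 × 14 × 0.019) = √90174 ≈ 300.3 mm.
The +f correction barely moves this — solving exactly, f² + N·c·f − N·c·H = 0 ⇒ f = (−N·c + √((N·c)² + 4·N·c·H))/2 = (−0.266 + √360696)/2 ≈ 300.16 mm, so f ≈ 300 mm.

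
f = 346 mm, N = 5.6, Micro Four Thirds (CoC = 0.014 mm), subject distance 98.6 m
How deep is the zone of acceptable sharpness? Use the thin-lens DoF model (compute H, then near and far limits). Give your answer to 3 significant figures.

12.7 m

Hyperfocal distance H = f²/(N·c) + f = 346²/(5.6 × 0.014) + 346 = 119716/0.0784 + 346 ≈ 1527335.8 mm ≈ 1527 m.
Near limit Dn = s·(H − f)/(H + s − 2f) = 98600 × (1527335.8 − 346) / (1527335.8 + 98600 − 2 × 346) = 98600 × 1526989.8 / 1625243.8 ≈ 92639 mm.
Far limit Df = s·(H − f)/(H − s) = 98600 × (1527335.8 − 346) / (1527335.8 − 98600) = 98600 × 1526989.8 / 1428735.8 ≈ 105381 mm.
Depth of field = Df − Dn = 105381 − 92639 ≈ 12742 mm ≈ 12.7 m.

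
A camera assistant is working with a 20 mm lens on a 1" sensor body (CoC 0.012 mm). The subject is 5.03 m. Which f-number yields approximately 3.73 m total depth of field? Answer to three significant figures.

Write h = H − f = f²/(N·c). The thin-lens limits are Dn = s·h/(h + (s−f)) and Df = s·h/(h − (s−f)), so DoF = Df − Dn = 2·s·(s−f)·h / (h² − (s−f)²).
That is a quadratic in h: DoF·h² − 2·s·(s−f)·h − DoF·(s−f)² = 0 ⇒ h = (s−f)·(s + √(s² + DoF²)) / DoF = 5010 × (5030 + √(5030² + 3730²)) / 3730 = 5010 × (5030 + 6262.09) / 3730 ≈ 15167 mm.
Then N = f²/(c·h) = 20² / (0.012 × 15167) = 400 / 182.01 ≈ 2.20.

f/2.20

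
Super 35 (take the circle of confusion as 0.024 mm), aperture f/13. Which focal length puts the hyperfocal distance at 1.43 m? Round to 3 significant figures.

21.0 mm

From H = f²/(N·c) + f, with f ≪ H: f ≈ √(H·N·c) = √(1430 × 13 × 0.024) = √446.16 ≈ 21.12 mm.
Exact: f² + N·c·f − N·c·H = 0 ⇒ f = (−N·c + √((N·c)² + 4·N·c·H))/2 = (−0.312 + √1784.7)/2 ≈ 20.967 mm ≈ 21.0 mm.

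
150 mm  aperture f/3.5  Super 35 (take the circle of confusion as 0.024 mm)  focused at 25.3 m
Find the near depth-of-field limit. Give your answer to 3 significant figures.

Hyperfocal distance H = f²/(N·c) + f = 150²/(3.5 × 0.024) + 150 = 22500/0.084 + 150 ≈ 268007.1 mm ≈ 268.0 m.
Near limit Dn = s·(H − f)/(H + s − 2f) = 25300 × (268007.1 − 150) / (268007.1 + 25300 − 2 × 150) = 25300 × 267857.1 / 293007.1 ≈ 23128 mm ≈ 23.1 m.

23.1 m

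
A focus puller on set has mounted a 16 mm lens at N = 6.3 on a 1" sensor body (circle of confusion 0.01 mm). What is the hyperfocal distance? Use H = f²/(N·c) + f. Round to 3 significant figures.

4.08 m

Hyperfocal distance H = f²/(N·c) + f = 16²/(6.3 × 0.01) + 16 = 256/0.063 + 16 ≈ 4079.5 mm ≈ 4.08 m.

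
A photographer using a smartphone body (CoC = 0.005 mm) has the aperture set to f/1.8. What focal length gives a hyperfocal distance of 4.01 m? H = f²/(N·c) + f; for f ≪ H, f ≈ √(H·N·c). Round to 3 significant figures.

6.00 mm

From H = f²/(N·c) + f, with f ≪ H: f ≈ √(H·N·c) = √(4010 × 1.8 × 0.005) = √36.090 ≈ 6.007 mm.
Exact: f² + N·c·f − N·c·H = 0 ⇒ f = (−N·c + √((N·c)² + 4·N·c·H))/2 = (−0.009 + √144.36)/2 ≈ 6.0030 mm ≈ 6.00 mm.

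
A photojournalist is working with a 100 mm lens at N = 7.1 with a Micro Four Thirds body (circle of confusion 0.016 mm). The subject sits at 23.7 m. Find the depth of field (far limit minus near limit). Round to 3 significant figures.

Hyperfocal distance H = f²/(N·c) + f = 100²/(7.1 × 0.016) + 100 = 10000/0.1136 + 100 ≈ 88128.2 mm ≈ 88.13 m.
Near limit Dn = s·(H − f)/(H + s − 2f) = 23700 × (88128.2 − 100) / (88128.2 + 23700 − 2 × 100) = 23700 × 88028.2 / 111628.2 ≈ 18689 mm.
Far limit Df = s·(H − f)/(H − s) = 23700 × (88128.2 − 100) / (88128.2 − 23700) = 23700 × 88028.2 / 64428.2 ≈ 32381 mm.
Depth of field = Df − Dn = 32381 − 18689 ≈ 13692 mm ≈ 13.7 m.

13.7 m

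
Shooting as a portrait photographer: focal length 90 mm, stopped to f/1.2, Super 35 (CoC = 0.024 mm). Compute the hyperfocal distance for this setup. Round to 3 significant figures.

281 m

Hyperfocal distance H = f²/(N·c) + f = 90²/(1.2 × 0.024) + 90 = 8100/0.0288 + 90 ≈ 281340.0 mm ≈ 281 m.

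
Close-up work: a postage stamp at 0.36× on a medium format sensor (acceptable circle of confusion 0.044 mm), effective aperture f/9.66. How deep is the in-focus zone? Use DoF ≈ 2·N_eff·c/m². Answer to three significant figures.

At magnification m, DoF ≈ 2·N_eff·c/m² = 2 × 9.66 × 0.044 / 0.36² = 0.8501 / 0.1296 ≈ 6.56 mm.

6.56 mm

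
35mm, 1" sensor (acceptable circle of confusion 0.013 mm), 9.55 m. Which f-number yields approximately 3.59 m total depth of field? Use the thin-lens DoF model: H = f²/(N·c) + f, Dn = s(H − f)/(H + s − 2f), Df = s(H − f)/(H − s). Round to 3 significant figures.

Write h = H − f = f²/(N·c). The thin-lens limits are Dn = s·h/(h + (s−f)) and Df = s·h/(h − (s−f)), so DoF = Df − Dn = 2·s·(s−f)·h / (h² − (s−f)²).
That is a quadratic in h: DoF·h² − 2·s·(s−f)·h − DoF·(s−f)² = 0 ⇒ h = (s−f)·(s + √(s² + DoF²)) / DoF = 9515 × (9550 + √(9550² + 3590²)) / 3590 = 9515 × (9550 + 10202.5) / 3590 ≈ 52352 mm.
Then N = f²/(c·h) = 35² / (0.013 × 52352) = 1225 / 680.58 ≈ 1.80.

f/1.80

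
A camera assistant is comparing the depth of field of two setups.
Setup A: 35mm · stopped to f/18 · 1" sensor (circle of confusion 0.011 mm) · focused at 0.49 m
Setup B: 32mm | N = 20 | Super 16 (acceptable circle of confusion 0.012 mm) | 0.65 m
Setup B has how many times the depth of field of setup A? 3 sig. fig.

Setup A: H = 35²/(18×0.011) + 35 ≈ 6221.9 mm; DoF = Df − Dn = 528.897 − 456.433 ≈ 72.464 mm.
Setup B: H = 32²/(20×0.012) + 32 ≈ 4298.7 mm; DoF = Df − Dn = 760.10 − 567.76 ≈ 192.34 mm.
Ratio = 192.34 / 72.464 ≈ 2.65.

2.65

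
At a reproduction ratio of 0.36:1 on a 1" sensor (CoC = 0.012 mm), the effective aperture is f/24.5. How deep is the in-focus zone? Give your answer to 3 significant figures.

4.54 mm

At magnification m, DoF ≈ 2·N_eff·c/m² = 2 × 24.5 × 0.012 / 0.36² = 0.588 / 0.1296 ≈ 4.54 mm.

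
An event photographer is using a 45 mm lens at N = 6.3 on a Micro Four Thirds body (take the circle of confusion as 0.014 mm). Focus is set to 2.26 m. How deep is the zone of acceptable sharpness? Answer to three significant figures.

Hyperfocal distance H = f²/(N·c) + f = 45²/(6.3 × 0.014) + 45 = 2025/0.0882 + 45 ≈ 23004.2 mm ≈ 23.00 m.
Near limit Dn = s·(H − f)/(H + s − 2f) = 2260 × (23004.2 − 45) / (23004.2 + 2260 − 2 × 45) = 2260 × 22959.2 / 25174.2 ≈ 2061.15 mm.
Far limit Df = s·(H − f)/(H − s) = 2260 × (23004.2 − 45) / (23004.2 − 2260) = 2260 × 22959.2 / 20744.2 ≈ 2501.32 mm.
Depth of field = Df − Dn = 2501.32 − 2061.15 ≈ 440.17 mm.

440 mm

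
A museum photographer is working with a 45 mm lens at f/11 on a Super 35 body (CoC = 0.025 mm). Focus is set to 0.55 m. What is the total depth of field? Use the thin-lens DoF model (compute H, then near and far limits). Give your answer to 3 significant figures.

Hyperfocal distance H = f²/(N·c) + f = 45²/(11 × 0.025) + 45 = 2025/0.275 + 45 ≈ 7408.6 mm ≈ 7.409 m.
Near limit Dn = s·(H − f)/(H + s − 2f) = 550 × (7408.6 − 45) / (7408.6 + 550 − 2 × 45) = 550 × 7363.6 / 7868.6 ≈ 514.702 mm.
Far limit Df = s·(H − f)/(H − s) = 550 × (7408.6 − 45) / (7408.6 − 550) = 550 × 7363.6 / 6858.6 ≈ 590.496 mm.
Depth of field = Df − Dn = 590.496 − 514.702 ≈ 75.794 mm.

75.8 mm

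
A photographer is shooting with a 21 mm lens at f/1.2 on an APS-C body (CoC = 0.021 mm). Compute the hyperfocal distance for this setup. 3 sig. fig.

17.5 m

Hyperfocal distance H = f²/(N·c) + f = 21²/(1.2 × 0.021) + 21 = 441/0.0252 + 21 ≈ 17521.0 mm ≈ 17.5 m.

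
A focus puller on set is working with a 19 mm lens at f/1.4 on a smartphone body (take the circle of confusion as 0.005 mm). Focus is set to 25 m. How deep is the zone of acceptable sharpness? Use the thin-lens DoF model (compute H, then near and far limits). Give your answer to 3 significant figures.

Hyperfocal distance H = f²/(N·c) + f = 19²/(1.4 × 0.005) + 19 = 361/0.007 + 19 ≈ 51590.4 mm ≈ 51.59 m.
Near limit Dn = s·(H − f)/(H + s − 2f) = 25000 × (51590.4 − 19) / (51590.4 + 25000 − 2 × 19) = 25000 × 51571.4 / 76552.4 ≈ 16842 mm.
Far limit Df = s·(H − f)/(H − s) = 25000 × (51590.4 − 19) / (51590.4 − 25000) = 25000 × 51571.4 / 26590.4 ≈ 48487 mm.
Depth of field = Df − Dn = 48487 − 16842 ≈ 31645 mm ≈ 31.6 m.

31.6 m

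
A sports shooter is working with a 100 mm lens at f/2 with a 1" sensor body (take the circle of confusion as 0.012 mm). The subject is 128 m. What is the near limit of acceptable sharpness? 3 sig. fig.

97.9 m

Hyperfocal distance H = f²/(N·c) + f = 100²/(2 × 0.012) + 100 = 10000/0.024 + 100 ≈ 416766.7 mm ≈ 416.8 m.
Near limit Dn = s·(H − f)/(H + s − 2f) = 128000 × (416766.7 − 100) / (416766.7 + 128000 − 2 × 100) = 128000 × 416666.7 / 544566.7 ≈ 97937 mm ≈ 97.9 m.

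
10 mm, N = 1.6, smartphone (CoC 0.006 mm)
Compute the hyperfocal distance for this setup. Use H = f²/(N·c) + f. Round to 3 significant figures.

Hyperfocal distance H = f²/(N·c) + f = 10²/(1.6 × 0.006) + 10 = 100/0.0096 + 10 ≈ 10426.7 mm ≈ 10.4 m.

10.4 m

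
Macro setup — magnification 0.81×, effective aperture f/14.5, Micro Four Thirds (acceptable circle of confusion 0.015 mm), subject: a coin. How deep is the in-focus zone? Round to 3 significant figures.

At magnification m, DoF ≈ 2·N_eff·c/m² = 2 × 14.5 × 0.015 / 0.81² = 0.435 / 0.6561 ≈ 0.663 mm.

0.663 mm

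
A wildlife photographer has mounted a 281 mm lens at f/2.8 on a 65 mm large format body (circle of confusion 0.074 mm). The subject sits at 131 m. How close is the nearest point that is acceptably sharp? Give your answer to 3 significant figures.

Hyperfocal distance H = f²/(N·c) + f = 281²/(2.8 × 0.074) + 281 = 78961/0.2072 + 281 ≈ 381366.9 mm ≈ 381.4 m.
Near limit Dn = s·(H − f)/(H + s − 2f) = 131000 × (381366.9 − 281) / (381366.9 + 131000 − 2 × 281) = 131000 × 381085.9 / 511804.9 ≈ 97542 mm ≈ 97.5 m.

97.5 m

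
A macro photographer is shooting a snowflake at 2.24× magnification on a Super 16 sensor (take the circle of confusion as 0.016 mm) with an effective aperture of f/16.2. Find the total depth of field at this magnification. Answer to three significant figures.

At magnification m, DoF ≈ 2·N_eff·c/m² = 2 × 16.2 × 0.016 / 2.24² = 0.5184 / 5.018 ≈ 0.103 mm.

0.103 mm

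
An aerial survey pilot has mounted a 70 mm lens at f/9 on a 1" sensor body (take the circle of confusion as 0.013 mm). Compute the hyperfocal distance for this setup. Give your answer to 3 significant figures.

Hyperfocal distance H = f²/(N·c) + f = 70²/(9 × 0.013) + 70 = 4900/0.117 + 70 ≈ 41950.3 mm ≈ 42.0 m.

42.0 m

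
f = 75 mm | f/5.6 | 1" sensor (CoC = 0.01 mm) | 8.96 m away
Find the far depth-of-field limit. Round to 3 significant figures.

9.83 m

Hyperfocal distance H = f²/(N·c) + f = 75²/(5.6 × 0.01) + 75 = 5625/0.056 + 75 ≈ 100521.4 mm ≈ 100.5 m.
Far limit Df = s·(H − f)/(H − s) = 8960 × (100521.4 − 75) / (100521.4 − 8960) = 8960 × 100446.4 / 91561.4 ≈ 9829.5 mm ≈ 9.83 m.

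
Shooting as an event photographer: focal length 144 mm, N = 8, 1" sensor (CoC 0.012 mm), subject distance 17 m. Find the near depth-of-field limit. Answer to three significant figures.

Hyperfocal distance H = f²/(N·c) + f = 144²/(8 × 0.012) + 144 = 20736/0.096 + 144 ≈ 216144.0 mm ≈ 216.1 m.
Near limit Dn = s·(H − f)/(H + s − 2f) = 17000 × (216144.0 − 144) / (216144.0 + 17000 − 2 × 144) = 17000 × 216000.0 / 232856.0 ≈ 15769 mm ≈ 15.8 m.

15.8 m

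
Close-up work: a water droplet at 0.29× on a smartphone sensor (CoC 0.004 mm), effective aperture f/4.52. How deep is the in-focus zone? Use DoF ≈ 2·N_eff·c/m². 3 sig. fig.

0.430 mm

At magnification m, DoF ≈ 2·N_eff·c/m² = 2 × 4.52 × 0.004 / 0.29² = 0.03616 / 0.0841 ≈ 0.43 mm.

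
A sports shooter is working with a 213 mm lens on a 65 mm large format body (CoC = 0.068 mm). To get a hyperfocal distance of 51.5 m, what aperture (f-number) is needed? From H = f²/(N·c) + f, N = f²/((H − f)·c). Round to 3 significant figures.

Rearrange H = f²/(N·c) + f for N: N = f² / ((H − f)·c).
N = 213² / ((51500 − 213) × 0.068) = 45369 / 3488 ≈ 13.

f/13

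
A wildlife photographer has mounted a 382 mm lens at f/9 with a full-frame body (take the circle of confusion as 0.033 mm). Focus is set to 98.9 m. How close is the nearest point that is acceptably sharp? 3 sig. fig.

82.4 m

Hyperfocal distance H = f²/(N·c) + f = 382²/(9 × 0.033) + 382 = 145924/0.297 + 382 ≈ 491708.6 mm ≈ 491.7 m.
Near limit Dn = s·(H − f)/(H + s − 2f) = 98900 × (491708.6 − 382) / (491708.6 + 98900 − 2 × 382) = 98900 × 491326.6 / 589844.6 ≈ 82381 mm ≈ 82.4 m.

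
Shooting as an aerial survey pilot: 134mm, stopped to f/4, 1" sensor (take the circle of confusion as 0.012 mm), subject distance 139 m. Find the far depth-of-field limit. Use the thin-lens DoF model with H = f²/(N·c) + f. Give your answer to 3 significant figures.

221 m

Hyperfocal distance H = f²/(N·c) + f = 134²/(4 × 0.012) + 134 = 17956/0.048 + 134 ≈ 374217.3 mm ≈ 374.2 m.
Far limit Df = s·(H − f)/(H − s) = 139000 × (374217.3 − 134) / (374217.3 − 139000) = 139000 × 374083.3 / 235217.3 ≈ 221062 mm ≈ 221 m.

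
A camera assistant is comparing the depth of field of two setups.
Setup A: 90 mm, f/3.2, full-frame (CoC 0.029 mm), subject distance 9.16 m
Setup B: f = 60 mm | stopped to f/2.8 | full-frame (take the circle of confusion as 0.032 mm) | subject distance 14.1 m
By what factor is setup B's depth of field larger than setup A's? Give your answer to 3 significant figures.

Setup A: H = 90²/(3.2×0.029) + 90 ≈ 87374.5 mm; DoF = Df − Dn = 10222.2 − 8297.8 ≈ 1924.4 mm.
Setup B: H = 60²/(2.8×0.032) + 60 ≈ 40238.6 mm; DoF = Df − Dn = 21674 − 10449 ≈ 11225 mm.
Ratio = 11225 / 1924.4 ≈ 5.83.

5.83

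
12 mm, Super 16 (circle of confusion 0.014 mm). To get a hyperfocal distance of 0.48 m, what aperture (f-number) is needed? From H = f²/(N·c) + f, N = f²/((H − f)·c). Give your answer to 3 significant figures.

f/22

Rearrange H = f²/(N·c) + f for N: N = f² / ((H − f)·c).
N = 12² / ((480 − 12) × 0.014) = 144 / 6.552 ≈ 22.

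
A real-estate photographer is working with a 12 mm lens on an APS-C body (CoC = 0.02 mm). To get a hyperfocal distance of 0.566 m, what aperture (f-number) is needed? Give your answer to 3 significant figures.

Rearrange H = f²/(N·c) + f for N: N = f² / ((H − f)·c).
N = 12² / ((566 − 12) × 0.02) = 144 / 11.08 ≈ 13.

f/13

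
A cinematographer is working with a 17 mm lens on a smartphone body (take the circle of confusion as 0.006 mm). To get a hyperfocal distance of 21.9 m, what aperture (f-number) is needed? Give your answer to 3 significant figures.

f/2.20

Rearrange H = f²/(N·c) + f for N: N = f² / ((H − f)·c).
N = 17² / ((21900 − 17) × 0.006) = 289 / 131.3 ≈ 2.20.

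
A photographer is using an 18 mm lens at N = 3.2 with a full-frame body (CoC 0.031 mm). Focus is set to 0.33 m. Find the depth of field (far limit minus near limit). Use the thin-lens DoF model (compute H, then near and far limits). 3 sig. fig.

63.6 mm

Hyperfocal distance H = f²/(N·c) + f = 18²/(3.2 × 0.031) + 18 = 324/0.0992 + 18 ≈ 3284.1 mm ≈ 3.284 m.
Near limit Dn = s·(H − f)/(H + s − 2f) = 330 × (3284.1 − 18) / (3284.1 + 330 − 2 × 18) = 330 × 3266.1 / 3578.1 ≈ 301.225 mm.
Far limit Df = s·(H − f)/(H − s) = 330 × (3284.1 − 18) / (3284.1 − 330) = 330 × 3266.1 / 2954.1 ≈ 364.853 mm.
Depth of field = Df − Dn = 364.853 − 301.225 ≈ 63.628 mm.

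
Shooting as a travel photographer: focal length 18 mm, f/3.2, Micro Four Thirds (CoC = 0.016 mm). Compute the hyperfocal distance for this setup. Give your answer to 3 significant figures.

Hyperfocal distance H = f²/(N·c) + f = 18²/(3.2 × 0.016) + 18 = 324/0.0512 + 18 ≈ 6346.1 mm ≈ 6.35 m.

6.35 m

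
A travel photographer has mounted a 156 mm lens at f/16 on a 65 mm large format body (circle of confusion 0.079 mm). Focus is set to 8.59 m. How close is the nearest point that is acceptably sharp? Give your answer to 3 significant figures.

5.97 m

Hyperfocal distance H = f²/(N·c) + f = 156²/(16 × 0.079) + 156 = 24336/1.264 + 156 ≈ 19409.2 mm ≈ 19.41 m.
Near limit Dn = s·(H − f)/(H + s − 2f) = 8590 × (19409.2 − 156) / (19409.2 + 8590 − 2 × 156) = 8590 × 19253.2 / 27687.2 ≈ 5973.3 mm ≈ 5.97 m.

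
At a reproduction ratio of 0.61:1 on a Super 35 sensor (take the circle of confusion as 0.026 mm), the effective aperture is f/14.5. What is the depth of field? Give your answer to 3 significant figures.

2.03 mm

At magnification m, DoF ≈ 2·N_eff·c/m² = 2 × 14.5 × 0.026 / 0.61² = 0.754 / 0.3721 ≈ 2.03 mm.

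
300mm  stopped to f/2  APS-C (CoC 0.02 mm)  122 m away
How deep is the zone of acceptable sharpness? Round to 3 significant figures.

13.2 m

Hyperfocal distance H = f²/(N·c) + f = 300²/(2 × 0.02) + 300 = 90000/0.04 + 300 ≈ 2250300.0 mm ≈ 2250 m.
Near limit Dn = s·(H − f)/(H + s − 2f) = 122000 × (2250300.0 − 300) / (2250300.0 + 122000 − 2 × 300) = 122000 × 2250000.0 / 2371700.0 ≈ 115740 mm.
Far limit Df = s·(H − f)/(H − s) = 122000 × (2250300.0 − 300) / (2250300.0 − 122000) = 122000 × 2250000.0 / 2128300.0 ≈ 128976 mm.
Depth of field = Df − Dn = 128976 − 115740 ≈ 13236 mm ≈ 13.2 m.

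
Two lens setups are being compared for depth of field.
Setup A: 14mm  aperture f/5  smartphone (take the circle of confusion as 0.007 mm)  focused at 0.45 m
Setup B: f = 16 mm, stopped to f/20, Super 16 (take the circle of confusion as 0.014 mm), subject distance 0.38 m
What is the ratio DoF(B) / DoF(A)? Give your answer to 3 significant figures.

5.10

Setup A: H = 14²/(5×0.007) + 14 ≈ 5614.0 mm; DoF = Df − Dn = 487.994 − 417.495 ≈ 70.499 mm.
Setup B: H = 16²/(20×0.014) + 16 ≈ 930.3 mm; DoF = Df − Dn = 631.36 − 271.79 ≈ 359.57 mm.
Ratio = 359.57 / 70.499 ≈ 5.10.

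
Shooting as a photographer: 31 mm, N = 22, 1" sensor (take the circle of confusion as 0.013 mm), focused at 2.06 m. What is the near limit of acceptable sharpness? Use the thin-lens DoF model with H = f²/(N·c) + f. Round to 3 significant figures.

Hyperfocal distance H = f²/(N·c) + f = 31²/(22 × 0.013) + 31 = 961/0.286 + 31 ≈ 3391.1 mm ≈ 3.391 m.
Near limit Dn = s·(H − f)/(H + s − 2f) = 2060 × (3391.1 − 31) / (3391.1 + 2060 − 2 × 31) = 2060 × 3360.1 / 5389.1 ≈ 1284.4 mm ≈ 1.28 m.

1.28 m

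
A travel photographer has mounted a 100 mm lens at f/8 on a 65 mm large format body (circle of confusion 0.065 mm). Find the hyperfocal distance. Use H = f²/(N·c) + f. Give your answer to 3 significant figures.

Hyperfocal distance H = f²/(N·c) + f = 100²/(8 × 0.065) + 100 = 10000/0.52 + 100 ≈ 19330.8 mm ≈ 19.3 m.

19.3 m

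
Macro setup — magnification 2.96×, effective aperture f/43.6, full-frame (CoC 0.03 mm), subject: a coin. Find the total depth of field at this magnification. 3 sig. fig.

0.299 mm

At magnification m, DoF ≈ 2·N_eff·c/m² = 2 × 43.6 × 0.03 / 2.96² = 2.616 / 8.762 ≈ 0.299 mm.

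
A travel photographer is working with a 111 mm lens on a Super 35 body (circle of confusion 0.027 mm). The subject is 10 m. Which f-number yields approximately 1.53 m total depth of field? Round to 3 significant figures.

Write h = H − f = f²/(N·c). The thin-lens limits are Dn = s·h/(h + (s−f)) and Df = s·h/(h − (s−f)), so DoF = Df − Dn = 2·s·(s−f)·h / (h² − (s−f)²).
That is a quadratic in h: DoF·h² − 2·s·(s−f)·h − DoF·(s−f)² = 0 ⇒ h = (s−f)·(s + √(s² + DoF²)) / DoF = 9889 × (10000 + √(10000² + 1530²)) / 1530 = 9889 × (10000 + 10116.4) / 1530 ≈ 130020 mm.
Then N = f²/(c·h) = 111² / (0.027 × 130020) = 12321 / 3510.5 ≈ 3.51.

f/3.51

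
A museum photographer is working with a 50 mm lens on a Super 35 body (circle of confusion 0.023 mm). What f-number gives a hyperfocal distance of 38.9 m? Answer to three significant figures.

f/2.80

Rearrange H = f²/(N·c) + f for N: N = f² / ((H − f)·c).
N = 50² / ((38900 − 50) × 0.023) = 2500 / 893.5 ≈ 2.80.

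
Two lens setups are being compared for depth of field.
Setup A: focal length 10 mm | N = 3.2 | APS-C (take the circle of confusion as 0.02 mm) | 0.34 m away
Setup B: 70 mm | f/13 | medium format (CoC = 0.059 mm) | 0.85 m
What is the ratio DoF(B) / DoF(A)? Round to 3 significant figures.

1.40

Setup A: H = 10²/(3.2×0.02) + 10 ≈ 1572.5 mm; DoF = Df − Dn = 431.03 − 280.71 ≈ 150.32 mm.
Setup B: H = 70²/(13×0.059) + 70 ≈ 6458.5 mm; DoF = Df − Dn = 968.21 − 757.51 ≈ 210.70 mm.
Ratio = 210.70 / 150.32 ≈ 1.40.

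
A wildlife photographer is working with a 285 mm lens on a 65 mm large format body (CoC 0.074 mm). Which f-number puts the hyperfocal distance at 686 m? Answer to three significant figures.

Rearrange H = f²/(N·c) + f for N: N = f² / ((H − f)·c).
N = 285² / ((686000 − 285) × 0.074) = 81225 / 50743 ≈ 1.60.

f/1.60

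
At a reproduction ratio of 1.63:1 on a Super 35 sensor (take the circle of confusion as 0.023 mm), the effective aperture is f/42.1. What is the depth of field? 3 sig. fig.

At magnification m, DoF ≈ 2·N_eff·c/m² = 2 × 42.1 × 0.023 / 1.63² = 1.937 / 2.657 ≈ 0.729 mm.

0.729 mm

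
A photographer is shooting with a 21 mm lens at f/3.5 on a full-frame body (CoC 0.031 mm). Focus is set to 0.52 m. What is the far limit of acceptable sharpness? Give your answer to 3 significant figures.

0.593 m

Hyperfocal distance H = f²/(N·c) + f = 21²/(3.5 × 0.031) + 21 = 441/0.1085 + 21 ≈ 4085.5 mm ≈ 4.086 m.
Far limit Df = s·(H − f)/(H − s) = 520 × (4085.5 − 21) / (4085.5 − 520) = 520 × 4064.5 / 3565.5 ≈ 592.77 mm ≈ 0.593 m.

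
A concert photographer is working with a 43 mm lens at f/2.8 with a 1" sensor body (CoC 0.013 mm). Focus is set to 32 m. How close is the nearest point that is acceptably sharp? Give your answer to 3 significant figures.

19.6 m

Hyperfocal distance H = f²/(N·c) + f = 43²/(2.8 × 0.013) + 43 = 1849/0.0364 + 43 ≈ 50839.7 mm ≈ 50.84 m.
Near limit Dn = s·(H − f)/(H + s − 2f) = 32000 × (50839.7 − 43) / (50839.7 + 32000 − 2 × 43) = 32000 × 50796.7 / 82753.7 ≈ 19643 mm ≈ 19.6 m.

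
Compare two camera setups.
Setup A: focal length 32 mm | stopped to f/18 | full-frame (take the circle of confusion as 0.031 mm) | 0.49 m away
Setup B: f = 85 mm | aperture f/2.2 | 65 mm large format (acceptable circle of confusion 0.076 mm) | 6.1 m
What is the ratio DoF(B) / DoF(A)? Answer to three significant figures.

Setup A: H = 32²/(18×0.031) + 32 ≈ 1867.1 mm; DoF = Df − Dn = 652.96 − 392.13 ≈ 260.83 mm.
Setup B: H = 85²/(2.2×0.076) + 85 ≈ 43296.7 mm; DoF = Df − Dn = 7086.4 − 5354.6 ≈ 1731.8 mm.
Ratio = 1731.8 / 260.83 ≈ 6.64.

6.64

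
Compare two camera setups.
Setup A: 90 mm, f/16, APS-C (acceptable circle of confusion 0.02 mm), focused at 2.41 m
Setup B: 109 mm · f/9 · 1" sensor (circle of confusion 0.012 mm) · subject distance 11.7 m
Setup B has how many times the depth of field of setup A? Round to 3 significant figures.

Setup A: H = 90²/(16×0.02) + 90 ≈ 25402.5 mm; DoF = Df − Dn = 2653.17 − 2207.66 ≈ 445.51 mm.
Setup B: H = 109²/(9×0.012) + 109 ≈ 110118.3 mm; DoF = Df − Dn = 13077.9 − 10584.7 ≈ 2493.2 mm.
Ratio = 2493.2 / 445.51 ≈ 5.60.

5.60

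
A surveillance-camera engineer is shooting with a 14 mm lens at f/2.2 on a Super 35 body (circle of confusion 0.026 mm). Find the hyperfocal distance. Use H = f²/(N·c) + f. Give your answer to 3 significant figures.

3.44 m

Hyperfocal distance H = f²/(N·c) + f = 14²/(2.2 × 0.026) + 14 = 196/0.0572 + 14 ≈ 3440.6 mm ≈ 3.44 m.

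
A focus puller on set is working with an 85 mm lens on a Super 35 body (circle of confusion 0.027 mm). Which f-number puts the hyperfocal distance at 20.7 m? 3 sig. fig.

Rearrange H = f²/(N·c) + f for N: N = f² / ((H − f)·c).
N = 85² / ((20700 − 85) × 0.027) = 7225 / 556.6 ≈ 13.

f/13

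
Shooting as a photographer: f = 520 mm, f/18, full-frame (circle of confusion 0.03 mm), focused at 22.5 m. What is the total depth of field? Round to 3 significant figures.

Hyperfocal distance H = f²/(N·c) + f = 520²/(18 × 0.03) + 520 = 270400/0.54 + 520 ≈ 501260.7 mm ≈ 501.3 m.
Near limit Dn = s·(H − f)/(H + s − 2f) = 22500 × (501260.7 − 520) / (501260.7 + 22500 − 2 × 520) = 22500 × 500740.7 / 522720.7 ≈ 21553.9 mm.
Far limit Df = s·(H − f)/(H − s) = 22500 × (501260.7 − 520) / (501260.7 − 22500) = 22500 × 500740.7 / 478760.7 ≈ 23533.0 mm.
Depth of field = Df − Dn = 23533.0 − 21553.9 ≈ 1979.1 mm ≈ 1.98 m.

1.98 m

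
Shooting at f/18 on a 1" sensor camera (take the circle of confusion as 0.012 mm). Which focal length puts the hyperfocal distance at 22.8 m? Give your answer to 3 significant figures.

From H = f²/(N·c) + f, with f ≪ H: f ≈ √(H·N·c) = √(22800 × 18 × 0.012) = √4924.8 ≈ 70.18 mm.
Exact: f² + N·c·f − N·c·H = 0 ⇒ f = (−N·c + √((N·c)² + 4·N·c·H))/2 = (−0.216 + √19699)/2 ≈ 70.069 mm ≈ 70.1 mm.

70.1 mm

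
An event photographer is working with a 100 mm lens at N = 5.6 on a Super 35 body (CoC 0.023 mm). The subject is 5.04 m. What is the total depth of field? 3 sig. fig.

Hyperfocal distance H = f²/(N·c) + f = 100²/(5.6 × 0.023) + 100 = 10000/0.1288 + 100 ≈ 77739.8 mm ≈ 77.74 m.
Near limit Dn = s·(H − f)/(H + s − 2f) = 5040 × (77739.8 − 100) / (77739.8 + 5040 − 2 × 100) = 5040 × 77639.8 / 82579.8 ≈ 4738.50 mm.
Far limit Df = s·(H − f)/(H − s) = 5040 × (77739.8 − 100) / (77739.8 − 5040) = 5040 × 77639.8 / 72699.8 ≈ 5382.47 mm.
Depth of field = Df − Dn = 5382.47 − 4738.50 ≈ 643.97 mm ≈ 0.644 m.

0.644 m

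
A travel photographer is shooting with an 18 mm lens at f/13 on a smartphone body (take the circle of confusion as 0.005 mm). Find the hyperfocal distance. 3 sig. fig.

5.00 m

Hyperfocal distance H = f²/(N·c) + f = 18²/(13 × 0.005) + 18 = 324/0.065 + 18 ≈ 5002.6 mm ≈ 5.00 m.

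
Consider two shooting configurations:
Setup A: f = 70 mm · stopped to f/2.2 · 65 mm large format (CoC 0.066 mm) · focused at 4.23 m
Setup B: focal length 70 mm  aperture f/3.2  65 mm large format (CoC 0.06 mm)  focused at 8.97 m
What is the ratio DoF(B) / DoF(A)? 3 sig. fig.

6.73

Setup A: H = 70²/(2.2×0.066) + 70 ≈ 33816.6 mm; DoF = Df − Dn = 4824.8 − 3765.8 ≈ 1059.0 mm.
Setup B: H = 70²/(3.2×0.06) + 70 ≈ 25590.8 mm; DoF = Df − Dn = 13773.2 − 6650.7 ≈ 7122.5 mm.
Ratio = 7122.5 / 1059.0 ≈ 6.73.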